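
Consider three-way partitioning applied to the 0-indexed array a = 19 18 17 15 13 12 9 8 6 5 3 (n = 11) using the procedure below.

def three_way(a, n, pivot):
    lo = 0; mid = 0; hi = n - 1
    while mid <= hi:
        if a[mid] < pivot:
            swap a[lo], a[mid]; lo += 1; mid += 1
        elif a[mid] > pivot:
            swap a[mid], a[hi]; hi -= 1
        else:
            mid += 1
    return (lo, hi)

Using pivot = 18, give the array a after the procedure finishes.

pivot = 18; lo=0, mid=0, hi=10
a[mid]=19>18: swap a[0],a[10]; hi=9 → 3 18 17 15 13 12 9 8 6 5 19
a[mid]=3<18: swap a[0],a[0]; lo=1,mid=1 → 3 18 17 15 13 12 9 8 6 5 19
a[mid]=18=18: mid=2
a[mid]=17<18: swap a[1],a[2]; lo=2,mid=3 → 3 17 18 15 13 12 9 8 6 5 19
a[mid]=15<18: swap a[2],a[3]; lo=3,mid=4 → 3 17 15 18 13 12 9 8 6 5 19
a[mid]=13<18: swap a[3],a[4]; lo=4,mid=5 → 3 17 15 13 18 12 9 8 6 5 19
a[mid]=12<18: swap a[4],a[5]; lo=5,mid=6 → 3 17 15 13 12 18 9 8 6 5 19
a[mid]=9<18: swap a[5],a[6]; lo=6,mid=7 → 3 17 15 13 12 9 18 8 6 5 19
a[mid]=8<18: swap a[6],a[7]; lo=7,mid=8 → 3 17 15 13 12 9 8 18 6 5 19
a[mid]=6<18: swap a[7],a[8]; lo=8,mid=9 → 3 17 15 13 12 9 8 6 18 5 19
a[mid]=5<18: swap a[8],a[9]; lo=9,mid=10 → 3 17 15 13 12 9 8 6 5 18 19
end: lo=9, hi=9; a = 3 17 15 13 12 9 8 6 5 18 19

3 17 15 13 12 9 8 6 5 18 19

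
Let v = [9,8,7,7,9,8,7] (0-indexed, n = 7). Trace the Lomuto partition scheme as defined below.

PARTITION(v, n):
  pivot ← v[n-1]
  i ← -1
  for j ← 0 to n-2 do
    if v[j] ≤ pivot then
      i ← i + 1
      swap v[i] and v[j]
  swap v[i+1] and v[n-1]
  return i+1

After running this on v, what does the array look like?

pivot = v[6] = 7; i = -1
j=0: v[0]=9 > 7 → no swap
j=1: v[1]=8 > 7 → no swap
j=2: v[2]=7 ≤ 7 → i=0, swap v[0],v[2] → [7,8,9,7,9,8,7]
j=3: v[3]=7 ≤ 7 → i=1, swap v[1],v[3] → [7,7,9,8,9,8,7]
j=4: v[4]=9 > 7 → no swap
j=5: v[5]=8 > 7 → no swap
final swap v[2],v[6] → [7,7,7,8,9,8,9]; return 2

[7,7,7,8,9,8,9]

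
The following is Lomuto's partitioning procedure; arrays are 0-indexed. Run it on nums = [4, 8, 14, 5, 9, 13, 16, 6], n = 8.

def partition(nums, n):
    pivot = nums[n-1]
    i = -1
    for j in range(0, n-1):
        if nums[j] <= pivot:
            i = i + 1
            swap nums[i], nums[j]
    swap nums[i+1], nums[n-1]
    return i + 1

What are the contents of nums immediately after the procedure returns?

[4, 5, 6, 8, 9, 13, 16, 14]

pivot = nums[7] = 6; i = -1
j=0: nums[0]=4 ≤ 6 → i=0, swap nums[0],nums[0] (no change) → [4, 8, 14, 5, 9, 13, 16, 6]
j=1: nums[1]=8 > 6 → no swap
j=2: nums[2]=14 > 6 → no swap
j=3: nums[3]=5 ≤ 6 → i=1, swap nums[1],nums[3] → [4, 5, 14, 8, 9, 13, 16, 6]
j=4: nums[4]=9 > 6 → no swap
j=5: nums[5]=13 > 6 → no swap
j=6: nums[6]=16 > 6 → no swap
final swap nums[2],nums[7] → [4, 5, 6, 8, 9, 13, 16, 14]; return 2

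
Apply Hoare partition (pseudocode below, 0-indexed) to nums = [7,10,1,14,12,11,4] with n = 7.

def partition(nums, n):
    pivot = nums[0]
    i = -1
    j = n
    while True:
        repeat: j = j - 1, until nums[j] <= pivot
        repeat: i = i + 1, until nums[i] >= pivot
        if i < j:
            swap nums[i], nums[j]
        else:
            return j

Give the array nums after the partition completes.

pivot=7
j stops at 6 (4), i stops at 0 (7); swap ⇒ [4,10,1,14,12,11,7]
j stops at 2 (1), i stops at 1 (10); swap ⇒ [4,1,10,14,12,11,7]
j stops at 1, i stops at 2; i≥j ⇒ return 1. nums=[4,1,10,14,12,11,7]

[4,1,10,14,12,11,7]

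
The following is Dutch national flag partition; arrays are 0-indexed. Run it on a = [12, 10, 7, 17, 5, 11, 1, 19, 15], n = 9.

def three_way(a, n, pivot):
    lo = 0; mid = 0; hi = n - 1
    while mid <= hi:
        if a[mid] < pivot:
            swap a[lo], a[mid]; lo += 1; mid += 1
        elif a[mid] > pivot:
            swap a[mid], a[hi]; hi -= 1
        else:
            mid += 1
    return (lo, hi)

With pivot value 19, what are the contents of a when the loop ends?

[12, 10, 7, 17, 5, 11, 1, 15, 19]

pivot = 19; lo=0, mid=0, hi=8
a[mid]=12<19: swap a[0],a[0]; lo=1,mid=1 → [12, 10, 7, 17, 5, 11, 1, 19, 15]
a[mid]=10<19: swap a[1],a[1]; lo=2,mid=2 → [12, 10, 7, 17, 5, 11, 1, 19, 15]
a[mid]=7<19: swap a[2],a[2]; lo=3,mid=3 → [12, 10, 7, 17, 5, 11, 1, 19, 15]
a[mid]=17<19: swap a[3],a[3]; lo=4,mid=4 → [12, 10, 7, 17, 5, 11, 1, 19, 15]
a[mid]=5<19: swap a[4],a[4]; lo=5,mid=5 → [12, 10, 7, 17, 5, 11, 1, 19, 15]
a[mid]=11<19: swap a[5],a[5]; lo=6,mid=6 → [12, 10, 7, 17, 5, 11, 1, 19, 15]
a[mid]=1<19: swap a[6],a[6]; lo=7,mid=7 → [12, 10, 7, 17, 5, 11, 1, 19, 15]
a[mid]=19=19: mid=8
a[mid]=15<19: swap a[7],a[8]; lo=8,mid=9 → [12, 10, 7, 17, 5, 11, 1, 15, 19]
end: lo=8, hi=8; a = [12, 10, 7, 17, 5, 11, 1, 15, 19]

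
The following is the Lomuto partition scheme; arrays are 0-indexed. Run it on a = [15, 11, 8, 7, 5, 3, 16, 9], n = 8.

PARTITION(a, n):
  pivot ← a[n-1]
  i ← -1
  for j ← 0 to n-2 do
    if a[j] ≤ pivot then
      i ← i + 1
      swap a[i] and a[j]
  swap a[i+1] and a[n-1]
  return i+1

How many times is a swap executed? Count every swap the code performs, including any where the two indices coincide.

5

pivot=9, i=-1
j=0: 15>9, skip
j=1: 11>9, skip
j=2: 8≤9, i=0, swap(0,2) ⇒ [8, 11, 15, 7, 5, 3, 16, 9]
j=3: 7≤9, i=1, swap(1,3) ⇒ [8, 7, 15, 11, 5, 3, 16, 9]
j=4: 5≤9, i=2, swap(2,4) ⇒ [8, 7, 5, 11, 15, 3, 16, 9]
j=5: 3≤9, i=3, swap(3,5) ⇒ [8, 7, 5, 3, 15, 11, 16, 9]
j=6: 16>9, skip
swap(4,7) ⇒ [8, 7, 5, 3, 9, 11, 16, 15]; return 4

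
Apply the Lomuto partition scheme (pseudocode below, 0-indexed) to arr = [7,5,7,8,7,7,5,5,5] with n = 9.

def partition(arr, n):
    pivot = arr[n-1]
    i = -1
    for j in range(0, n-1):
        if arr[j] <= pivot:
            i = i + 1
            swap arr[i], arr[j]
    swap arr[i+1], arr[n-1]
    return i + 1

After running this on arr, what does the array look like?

[5,5,5,5,7,7,7,7,8]

pivot=5, i=-1
j=0: 7>5, skip
j=1: 5≤5, i=0, swap(0,1) ⇒ [5,7,7,8,7,7,5,5,5]
j=2: 7>5, skip
j=3: 8>5, skip
j=4: 7>5, skip
j=5: 7>5, skip
j=6: 5≤5, i=1, swap(1,6) ⇒ [5,5,7,8,7,7,7,5,5]
j=7: 5≤5, i=2, swap(2,7) ⇒ [5,5,5,8,7,7,7,7,5]
swap(3,8) ⇒ [5,5,5,5,7,7,7,7,8]; return 3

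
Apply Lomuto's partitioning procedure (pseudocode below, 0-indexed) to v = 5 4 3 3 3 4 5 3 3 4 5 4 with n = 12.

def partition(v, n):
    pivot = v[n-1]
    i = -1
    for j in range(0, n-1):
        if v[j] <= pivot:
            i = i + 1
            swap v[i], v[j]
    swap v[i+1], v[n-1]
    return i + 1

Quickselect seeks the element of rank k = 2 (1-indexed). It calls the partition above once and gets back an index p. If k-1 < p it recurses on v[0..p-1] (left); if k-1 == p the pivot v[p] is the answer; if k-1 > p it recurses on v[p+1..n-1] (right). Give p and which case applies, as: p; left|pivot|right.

pivot=4, i=-1
j=0: 5>4, skip
j=1: 4≤4, i=0, swap(0,1) ⇒ 4 5 3 3 3 4 5 3 3 4 5 4
j=2: 3≤4, i=1, swap(1,2) ⇒ 4 3 5 3 3 4 5 3 3 4 5 4
j=3: 3≤4, i=2, swap(2,3) ⇒ 4 3 3 5 3 4 5 3 3 4 5 4
j=4: 3≤4, i=3, swap(3,4) ⇒ 4 3 3 3 5 4 5 3 3 4 5 4
j=5: 4≤4, i=4, swap(4,5) ⇒ 4 3 3 3 4 5 5 3 3 4 5 4
j=6: 5>4, skip
j=7: 3≤4, i=5, swap(5,7) ⇒ 4 3 3 3 4 3 5 5 3 4 5 4
j=8: 3≤4, i=6, swap(6,8) ⇒ 4 3 3 3 4 3 3 5 5 4 5 4
j=9: 4≤4, i=7, swap(7,9) ⇒ 4 3 3 3 4 3 3 4 5 5 5 4
j=10: 5>4, skip
swap(8,11) ⇒ 4 3 3 3 4 3 3 4 4 5 5 5; return 8
p = 8; k-1 = 1 < 8 ⇒ left

8; left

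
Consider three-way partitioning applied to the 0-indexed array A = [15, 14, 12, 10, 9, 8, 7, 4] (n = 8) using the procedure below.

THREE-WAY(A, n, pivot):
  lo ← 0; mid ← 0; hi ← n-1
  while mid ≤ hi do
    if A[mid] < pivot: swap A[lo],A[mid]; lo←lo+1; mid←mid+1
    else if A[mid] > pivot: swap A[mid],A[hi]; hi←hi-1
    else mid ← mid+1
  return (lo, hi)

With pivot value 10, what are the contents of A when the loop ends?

[4, 7, 8, 9, 10, 12, 14, 15]

pivot = 10; lo=0, mid=0, hi=7
A[mid]=15>10: swap A[0],A[7]; hi=6 → [4, 14, 12, 10, 9, 8, 7, 15]
A[mid]=4<10: swap A[0],A[0]; lo=1,mid=1 → [4, 14, 12, 10, 9, 8, 7, 15]
A[mid]=14>10: swap A[1],A[6]; hi=5 → [4, 7, 12, 10, 9, 8, 14, 15]
A[mid]=7<10: swap A[1],A[1]; lo=2,mid=2 → [4, 7, 12, 10, 9, 8, 14, 15]
A[mid]=12>10: swap A[2],A[5]; hi=4 → [4, 7, 8, 10, 9, 12, 14, 15]
A[mid]=8<10: swap A[2],A[2]; lo=3,mid=3 → [4, 7, 8, 10, 9, 12, 14, 15]
A[mid]=10=10: mid=4
A[mid]=9<10: swap A[3],A[4]; lo=4,mid=5 → [4, 7, 8, 9, 10, 12, 14, 15]
end: lo=4, hi=4; A = [4, 7, 8, 9, 10, 12, 14, 15]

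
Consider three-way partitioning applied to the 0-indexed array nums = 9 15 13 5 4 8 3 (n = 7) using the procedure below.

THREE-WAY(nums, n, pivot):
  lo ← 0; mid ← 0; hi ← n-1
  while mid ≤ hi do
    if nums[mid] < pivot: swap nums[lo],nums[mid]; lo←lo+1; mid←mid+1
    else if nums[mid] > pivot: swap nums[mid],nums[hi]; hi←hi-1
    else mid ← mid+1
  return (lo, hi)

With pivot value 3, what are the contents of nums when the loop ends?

3 13 5 4 8 15 9

pivot = 3; lo=0, mid=0, hi=6
nums[mid]=9>3: swap nums[0],nums[6]; hi=5 → 3 15 13 5 4 8 9
nums[mid]=3=3: mid=1
nums[mid]=15>3: swap nums[1],nums[5]; hi=4 → 3 8 13 5 4 15 9
nums[mid]=8>3: swap nums[1],nums[4]; hi=3 → 3 4 13 5 8 15 9
nums[mid]=4>3: swap nums[1],nums[3]; hi=2 → 3 5 13 4 8 15 9
nums[mid]=5>3: swap nums[1],nums[2]; hi=1 → 3 13 5 4 8 15 9
nums[mid]=13>3: swap nums[1],nums[1]; hi=0 → 3 13 5 4 8 15 9
end: lo=0, hi=0; nums = 3 13 5 4 8 15 9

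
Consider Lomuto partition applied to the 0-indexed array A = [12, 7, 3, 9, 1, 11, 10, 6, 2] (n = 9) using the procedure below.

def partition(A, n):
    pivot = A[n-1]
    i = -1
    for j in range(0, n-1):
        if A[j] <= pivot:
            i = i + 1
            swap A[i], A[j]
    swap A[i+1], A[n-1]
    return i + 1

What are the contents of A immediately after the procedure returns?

[1, 2, 3, 9, 12, 11, 10, 6, 7]

pivot = A[8] = 2; i = -1
j=0: A[0]=12 > 2 → no swap
j=1: A[1]=7 > 2 → no swap
j=2: A[2]=3 > 2 → no swap
j=3: A[3]=9 > 2 → no swap
j=4: A[4]=1 ≤ 2 → i=0, swap A[0],A[4] → [1, 7, 3, 9, 12, 11, 10, 6, 2]
j=5: A[5]=11 > 2 → no swap
j=6: A[6]=10 > 2 → no swap
j=7: A[7]=6 > 2 → no swap
final swap A[1],A[8] → [1, 2, 3, 9, 12, 11, 10, 6, 7]; return 1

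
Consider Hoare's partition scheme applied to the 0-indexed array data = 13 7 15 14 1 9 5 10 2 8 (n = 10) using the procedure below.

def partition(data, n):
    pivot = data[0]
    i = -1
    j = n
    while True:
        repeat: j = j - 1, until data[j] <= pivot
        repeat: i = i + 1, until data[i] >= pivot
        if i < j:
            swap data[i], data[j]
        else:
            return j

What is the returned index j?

6

pivot=13
j stops at 9 (8), i stops at 0 (13); swap ⇒ 8 7 15 14 1 9 5 10 2 13
j stops at 8 (2), i stops at 2 (15); swap ⇒ 8 7 2 14 1 9 5 10 15 13
j stops at 7 (10), i stops at 3 (14); swap ⇒ 8 7 2 10 1 9 5 14 15 13
j stops at 6, i stops at 7; i≥j ⇒ return 6. data=8 7 2 10 1 9 5 14 15 13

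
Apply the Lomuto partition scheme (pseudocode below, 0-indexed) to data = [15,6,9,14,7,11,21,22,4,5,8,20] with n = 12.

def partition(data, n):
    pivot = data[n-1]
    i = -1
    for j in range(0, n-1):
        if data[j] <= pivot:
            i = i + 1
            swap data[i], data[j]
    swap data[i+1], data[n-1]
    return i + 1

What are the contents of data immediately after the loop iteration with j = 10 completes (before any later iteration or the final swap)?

pivot = data[11] = 20; i = -1
j=0: data[0]=15 ≤ 20 → i=0, swap data[0],data[0] (no change) → [15,6,9,14,7,11,21,22,4,5,8,20]
j=1: data[1]=6 ≤ 20 → i=1, swap data[1],data[1] (no change) → [15,6,9,14,7,11,21,22,4,5,8,20]
j=2: data[2]=9 ≤ 20 → i=2, swap data[2],data[2] (no change) → [15,6,9,14,7,11,21,22,4,5,8,20]
j=3: data[3]=14 ≤ 20 → i=3, swap data[3],data[3] (no change) → [15,6,9,14,7,11,21,22,4,5,8,20]
j=4: data[4]=7 ≤ 20 → i=4, swap data[4],data[4] (no change) → [15,6,9,14,7,11,21,22,4,5,8,20]
j=5: data[5]=11 ≤ 20 → i=5, swap data[5],data[5] (no change) → [15,6,9,14,7,11,21,22,4,5,8,20]
j=6: data[6]=21 > 20 → no swap
j=7: data[7]=22 > 20 → no swap
j=8: data[8]=4 ≤ 20 → i=6, swap data[6],data[8] → [15,6,9,14,7,11,4,22,21,5,8,20]
j=9: data[9]=5 ≤ 20 → i=7, swap data[7],data[9] → [15,6,9,14,7,11,4,5,21,22,8,20]
j=10: data[10]=8 ≤ 20 → i=8, swap data[8],data[10] → [15,6,9,14,7,11,4,5,8,22,21,20]
(after j=10) data = [15,6,9,14,7,11,4,5,8,22,21,20]

[15,6,9,14,7,11,4,5,8,22,21,20]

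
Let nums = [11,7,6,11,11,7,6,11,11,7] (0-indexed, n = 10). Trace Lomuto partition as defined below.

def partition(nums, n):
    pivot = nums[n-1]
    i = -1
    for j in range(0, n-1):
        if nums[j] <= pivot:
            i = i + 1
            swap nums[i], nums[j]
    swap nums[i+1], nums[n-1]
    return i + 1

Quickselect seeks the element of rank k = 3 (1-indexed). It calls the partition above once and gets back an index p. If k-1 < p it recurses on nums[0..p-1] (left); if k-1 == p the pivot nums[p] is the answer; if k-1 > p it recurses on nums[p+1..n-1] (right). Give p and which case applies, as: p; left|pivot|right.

pivot = nums[9] = 7; i = -1
j=0: nums[0]=11 > 7 → no swap
j=1: nums[1]=7 ≤ 7 → i=0, swap nums[0],nums[1] → [7,11,6,11,11,7,6,11,11,7]
j=2: nums[2]=6 ≤ 7 → i=1, swap nums[1],nums[2] → [7,6,11,11,11,7,6,11,11,7]
j=3: nums[3]=11 > 7 → no swap
j=4: nums[4]=11 > 7 → no swap
j=5: nums[5]=7 ≤ 7 → i=2, swap nums[2],nums[5] → [7,6,7,11,11,11,6,11,11,7]
j=6: nums[6]=6 ≤ 7 → i=3, swap nums[3],nums[6] → [7,6,7,6,11,11,11,11,11,7]
j=7: nums[7]=11 > 7 → no swap
j=8: nums[8]=11 > 7 → no swap
final swap nums[4],nums[9] → [7,6,7,6,7,11,11,11,11,11]; return 4
p = 4; k-1 = 2 < 4 ⇒ left

4; left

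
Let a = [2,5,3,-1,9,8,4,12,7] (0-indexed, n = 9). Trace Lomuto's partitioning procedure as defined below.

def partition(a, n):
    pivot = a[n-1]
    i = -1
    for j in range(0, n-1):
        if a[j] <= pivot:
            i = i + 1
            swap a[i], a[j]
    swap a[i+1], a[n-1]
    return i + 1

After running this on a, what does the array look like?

pivot=7, i=-1
j=0: 2≤7, i=0, swap(0,0) ⇒ [2,5,3,-1,9,8,4,12,7]
j=1: 5≤7, i=1, swap(1,1) ⇒ [2,5,3,-1,9,8,4,12,7]
j=2: 3≤7, i=2, swap(2,2) ⇒ [2,5,3,-1,9,8,4,12,7]
j=3: -1≤7, i=3, swap(3,3) ⇒ [2,5,3,-1,9,8,4,12,7]
j=4: 9>7, skip
j=5: 8>7, skip
j=6: 4≤7, i=4, swap(4,6) ⇒ [2,5,3,-1,4,8,9,12,7]
j=7: 12>7, skip
swap(5,8) ⇒ [2,5,3,-1,4,7,9,12,8]; return 5

[2,5,3,-1,4,7,9,12,8]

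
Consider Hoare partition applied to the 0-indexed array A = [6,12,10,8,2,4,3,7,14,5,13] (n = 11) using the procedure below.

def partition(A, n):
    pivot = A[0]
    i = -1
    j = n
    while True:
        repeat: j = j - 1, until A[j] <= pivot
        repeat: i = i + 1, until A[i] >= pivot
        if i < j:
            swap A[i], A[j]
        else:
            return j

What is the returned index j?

3

pivot = A[0] = 6; i = -1, j = 11
j→9 (A[9]=5≤6), i→0 (A[0]=6≥6); i<j, swap → [5,12,10,8,2,4,3,7,14,6,13]
j→6 (A[6]=3≤6), i→1 (A[1]=12≥6); i<j, swap → [5,3,10,8,2,4,12,7,14,6,13]
j→5 (A[5]=4≤6), i→2 (A[2]=10≥6); i<j, swap → [5,3,4,8,2,10,12,7,14,6,13]
j→4 (A[4]=2≤6), i→3 (A[3]=8≥6); i<j, swap → [5,3,4,2,8,10,12,7,14,6,13]
j→3, i→4; i≥j, return j=3. A = [5,3,4,2,8,10,12,7,14,6,13]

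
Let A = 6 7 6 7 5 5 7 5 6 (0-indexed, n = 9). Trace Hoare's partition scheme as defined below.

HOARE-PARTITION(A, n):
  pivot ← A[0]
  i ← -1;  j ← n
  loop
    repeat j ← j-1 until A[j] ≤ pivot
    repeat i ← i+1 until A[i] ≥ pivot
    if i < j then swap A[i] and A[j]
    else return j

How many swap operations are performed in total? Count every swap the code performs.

pivot=6
j stops at 8 (6), i stops at 0 (6); swap ⇒ 6 7 6 7 5 5 7 5 6
j stops at 7 (5), i stops at 1 (7); swap ⇒ 6 5 6 7 5 5 7 7 6
j stops at 5 (5), i stops at 2 (6); swap ⇒ 6 5 5 7 5 6 7 7 6
j stops at 4 (5), i stops at 3 (7); swap ⇒ 6 5 5 5 7 6 7 7 6
j stops at 3, i stops at 4; i≥j ⇒ return 3. A=6 5 5 5 7 6 7 7 6

4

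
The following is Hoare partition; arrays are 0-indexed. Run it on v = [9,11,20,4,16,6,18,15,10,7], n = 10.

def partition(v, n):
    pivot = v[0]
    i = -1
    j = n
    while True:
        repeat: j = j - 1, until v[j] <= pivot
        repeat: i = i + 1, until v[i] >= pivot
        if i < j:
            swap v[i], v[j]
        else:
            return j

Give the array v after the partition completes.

pivot = v[0] = 9; i = -1, j = 10
j→9 (v[9]=7≤9), i→0 (v[0]=9≥9); i<j, swap → [7,11,20,4,16,6,18,15,10,9]
j→5 (v[5]=6≤9), i→1 (v[1]=11≥9); i<j, swap → [7,6,20,4,16,11,18,15,10,9]
j→3 (v[3]=4≤9), i→2 (v[2]=20≥9); i<j, swap → [7,6,4,20,16,11,18,15,10,9]
j→2, i→3; i≥j, return j=2. v = [7,6,4,20,16,11,18,15,10,9]

[7,6,4,20,16,11,18,15,10,9]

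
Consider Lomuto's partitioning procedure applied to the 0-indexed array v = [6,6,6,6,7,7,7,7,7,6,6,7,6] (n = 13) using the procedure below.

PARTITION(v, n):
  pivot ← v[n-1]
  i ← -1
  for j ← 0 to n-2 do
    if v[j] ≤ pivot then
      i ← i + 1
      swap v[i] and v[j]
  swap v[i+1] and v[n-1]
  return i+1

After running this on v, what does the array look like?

[6,6,6,6,6,6,6,7,7,7,7,7,7]

pivot=6, i=-1
j=0: 6≤6, i=0, swap(0,0) ⇒ [6,6,6,6,7,7,7,7,7,6,6,7,6]
j=1: 6≤6, i=1, swap(1,1) ⇒ [6,6,6,6,7,7,7,7,7,6,6,7,6]
j=2: 6≤6, i=2, swap(2,2) ⇒ [6,6,6,6,7,7,7,7,7,6,6,7,6]
j=3: 6≤6, i=3, swap(3,3) ⇒ [6,6,6,6,7,7,7,7,7,6,6,7,6]
j=4: 7>6, skip
j=5: 7>6, skip
j=6: 7>6, skip
j=7: 7>6, skip
j=8: 7>6, skip
j=9: 6≤6, i=4, swap(4,9) ⇒ [6,6,6,6,6,7,7,7,7,7,6,7,6]
j=10: 6≤6, i=5, swap(5,10) ⇒ [6,6,6,6,6,6,7,7,7,7,7,7,6]
j=11: 7>6, skip
swap(6,12) ⇒ [6,6,6,6,6,6,6,7,7,7,7,7,7]; return 6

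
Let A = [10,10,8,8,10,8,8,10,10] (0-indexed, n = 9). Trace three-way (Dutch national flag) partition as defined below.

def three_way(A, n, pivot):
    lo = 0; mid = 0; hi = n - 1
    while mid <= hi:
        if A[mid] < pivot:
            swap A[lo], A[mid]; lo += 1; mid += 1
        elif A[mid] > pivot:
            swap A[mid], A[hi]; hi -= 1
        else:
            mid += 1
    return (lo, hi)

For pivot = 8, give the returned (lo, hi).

pivot = 8; lo=0, mid=0, hi=8
A[mid]=10>8: swap A[0],A[8]; hi=7 → [10,10,8,8,10,8,8,10,10]
A[mid]=10>8: swap A[0],A[7]; hi=6 → [10,10,8,8,10,8,8,10,10]
A[mid]=10>8: swap A[0],A[6]; hi=5 → [8,10,8,8,10,8,10,10,10]
A[mid]=8=8: mid=1
A[mid]=10>8: swap A[1],A[5]; hi=4 → [8,8,8,8,10,10,10,10,10]
A[mid]=8=8: mid=2
A[mid]=8=8: mid=3
A[mid]=8=8: mid=4
A[mid]=10>8: swap A[4],A[4]; hi=3 → [8,8,8,8,10,10,10,10,10]
end: lo=0, hi=3; A = [8,8,8,8,10,10,10,10,10]

(0, 3)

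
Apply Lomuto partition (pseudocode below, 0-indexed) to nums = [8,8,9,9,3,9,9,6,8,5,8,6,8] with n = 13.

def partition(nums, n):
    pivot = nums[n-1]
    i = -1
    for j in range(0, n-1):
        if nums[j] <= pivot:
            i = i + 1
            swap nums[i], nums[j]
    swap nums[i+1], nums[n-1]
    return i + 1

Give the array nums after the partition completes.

[8,8,3,6,8,5,8,6,8,9,9,9,9]

pivot=8, i=-1
j=0: 8≤8, i=0, swap(0,0) ⇒ [8,8,9,9,3,9,9,6,8,5,8,6,8]
j=1: 8≤8, i=1, swap(1,1) ⇒ [8,8,9,9,3,9,9,6,8,5,8,6,8]
j=2: 9>8, skip
j=3: 9>8, skip
j=4: 3≤8, i=2, swap(2,4) ⇒ [8,8,3,9,9,9,9,6,8,5,8,6,8]
j=5: 9>8, skip
j=6: 9>8, skip
j=7: 6≤8, i=3, swap(3,7) ⇒ [8,8,3,6,9,9,9,9,8,5,8,6,8]
j=8: 8≤8, i=4, swap(4,8) ⇒ [8,8,3,6,8,9,9,9,9,5,8,6,8]
j=9: 5≤8, i=5, swap(5,9) ⇒ [8,8,3,6,8,5,9,9,9,9,8,6,8]
j=10: 8≤8, i=6, swap(6,10) ⇒ [8,8,3,6,8,5,8,9,9,9,9,6,8]
j=11: 6≤8, i=7, swap(7,11) ⇒ [8,8,3,6,8,5,8,6,9,9,9,9,8]
swap(8,12) ⇒ [8,8,3,6,8,5,8,6,8,9,9,9,9]; return 8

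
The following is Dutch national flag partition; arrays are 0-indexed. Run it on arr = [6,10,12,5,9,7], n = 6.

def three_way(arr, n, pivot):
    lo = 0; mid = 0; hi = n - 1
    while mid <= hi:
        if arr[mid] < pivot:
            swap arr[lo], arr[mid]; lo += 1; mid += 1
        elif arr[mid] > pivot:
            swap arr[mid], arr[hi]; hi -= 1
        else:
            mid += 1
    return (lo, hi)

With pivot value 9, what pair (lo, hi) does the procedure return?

(3, 3)

pivot = 9; lo=0, mid=0, hi=5
arr[mid]=6<9: swap arr[0],arr[0]; lo=1,mid=1 → [6,10,12,5,9,7]
arr[mid]=10>9: swap arr[1],arr[5]; hi=4 → [6,7,12,5,9,10]
arr[mid]=7<9: swap arr[1],arr[1]; lo=2,mid=2 → [6,7,12,5,9,10]
arr[mid]=12>9: swap arr[2],arr[4]; hi=3 → [6,7,9,5,12,10]
arr[mid]=9=9: mid=3
arr[mid]=5<9: swap arr[2],arr[3]; lo=3,mid=4 → [6,7,5,9,12,10]
end: lo=3, hi=3; arr = [6,7,5,9,12,10]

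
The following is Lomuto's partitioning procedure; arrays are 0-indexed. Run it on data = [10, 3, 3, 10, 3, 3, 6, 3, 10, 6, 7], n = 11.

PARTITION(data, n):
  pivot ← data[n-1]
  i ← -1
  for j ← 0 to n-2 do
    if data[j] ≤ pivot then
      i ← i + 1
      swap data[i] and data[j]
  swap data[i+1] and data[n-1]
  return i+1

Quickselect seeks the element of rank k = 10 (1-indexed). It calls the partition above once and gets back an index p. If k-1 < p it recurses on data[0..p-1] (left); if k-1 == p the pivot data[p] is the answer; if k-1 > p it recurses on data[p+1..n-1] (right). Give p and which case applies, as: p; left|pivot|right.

pivot=7, i=-1
j=0: 10>7, skip
j=1: 3≤7, i=0, swap(0,1) ⇒ [3, 10, 3, 10, 3, 3, 6, 3, 10, 6, 7]
j=2: 3≤7, i=1, swap(1,2) ⇒ [3, 3, 10, 10, 3, 3, 6, 3, 10, 6, 7]
j=3: 10>7, skip
j=4: 3≤7, i=2, swap(2,4) ⇒ [3, 3, 3, 10, 10, 3, 6, 3, 10, 6, 7]
j=5: 3≤7, i=3, swap(3,5) ⇒ [3, 3, 3, 3, 10, 10, 6, 3, 10, 6, 7]
j=6: 6≤7, i=4, swap(4,6) ⇒ [3, 3, 3, 3, 6, 10, 10, 3, 10, 6, 7]
j=7: 3≤7, i=5, swap(5,7) ⇒ [3, 3, 3, 3, 6, 3, 10, 10, 10, 6, 7]
j=8: 10>7, skip
j=9: 6≤7, i=6, swap(6,9) ⇒ [3, 3, 3, 3, 6, 3, 6, 10, 10, 10, 7]
swap(7,10) ⇒ [3, 3, 3, 3, 6, 3, 6, 7, 10, 10, 10]; return 7
p = 7; k-1 = 9 > 7 ⇒ right

7; right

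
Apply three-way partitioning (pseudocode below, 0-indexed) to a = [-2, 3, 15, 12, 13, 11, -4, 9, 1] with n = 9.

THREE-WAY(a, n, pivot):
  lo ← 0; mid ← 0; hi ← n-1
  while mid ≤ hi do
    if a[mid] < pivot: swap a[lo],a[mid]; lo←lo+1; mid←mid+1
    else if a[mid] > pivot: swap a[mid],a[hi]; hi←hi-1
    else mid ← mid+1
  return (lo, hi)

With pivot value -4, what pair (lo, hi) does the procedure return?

(0, 0)

lo=0 mid=0 hi=8
-2>-4: swap(0,8), hi=7 ⇒ [1, 3, 15, 12, 13, 11, -4, 9, -2]
1>-4: swap(0,7), hi=6 ⇒ [9, 3, 15, 12, 13, 11, -4, 1, -2]
9>-4: swap(0,6), hi=5 ⇒ [-4, 3, 15, 12, 13, 11, 9, 1, -2]
-4=-4: mid=1
3>-4: swap(1,5), hi=4 ⇒ [-4, 11, 15, 12, 13, 3, 9, 1, -2]
11>-4: swap(1,4), hi=3 ⇒ [-4, 13, 15, 12, 11, 3, 9, 1, -2]
13>-4: swap(1,3), hi=2 ⇒ [-4, 12, 15, 13, 11, 3, 9, 1, -2]
12>-4: swap(1,2), hi=1 ⇒ [-4, 15, 12, 13, 11, 3, 9, 1, -2]
15>-4: swap(1,1), hi=0 ⇒ [-4, 15, 12, 13, 11, 3, 9, 1, -2]
done. lo=0 hi=0; a=[-4, 15, 12, 13, 11, 3, 9, 1, -2]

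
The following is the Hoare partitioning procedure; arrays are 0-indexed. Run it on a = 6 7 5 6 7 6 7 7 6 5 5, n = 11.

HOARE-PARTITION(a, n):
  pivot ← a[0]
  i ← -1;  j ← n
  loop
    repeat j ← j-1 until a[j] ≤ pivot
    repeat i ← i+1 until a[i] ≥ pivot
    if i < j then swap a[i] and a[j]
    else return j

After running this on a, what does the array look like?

pivot=6
j stops at 10 (5), i stops at 0 (6); swap ⇒ 5 7 5 6 7 6 7 7 6 5 6
j stops at 9 (5), i stops at 1 (7); swap ⇒ 5 5 5 6 7 6 7 7 6 7 6
j stops at 8 (6), i stops at 3 (6); swap ⇒ 5 5 5 6 7 6 7 7 6 7 6
j stops at 5 (6), i stops at 4 (7); swap ⇒ 5 5 5 6 6 7 7 7 6 7 6
j stops at 4, i stops at 5; i≥j ⇒ return 4. a=5 5 5 6 6 7 7 7 6 7 6

5 5 5 6 6 7 7 7 6 7 6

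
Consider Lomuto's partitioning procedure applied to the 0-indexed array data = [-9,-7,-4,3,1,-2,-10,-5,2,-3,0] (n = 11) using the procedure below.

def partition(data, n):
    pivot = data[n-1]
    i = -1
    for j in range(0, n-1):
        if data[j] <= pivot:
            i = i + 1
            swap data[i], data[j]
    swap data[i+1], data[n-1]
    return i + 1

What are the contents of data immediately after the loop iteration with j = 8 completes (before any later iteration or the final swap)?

[-9,-7,-4,-2,-10,-5,1,3,2,-3,0]

pivot=0, i=-1
j=0: -9≤0, i=0, swap(0,0) ⇒ [-9,-7,-4,3,1,-2,-10,-5,2,-3,0]
j=1: -7≤0, i=1, swap(1,1) ⇒ [-9,-7,-4,3,1,-2,-10,-5,2,-3,0]
j=2: -4≤0, i=2, swap(2,2) ⇒ [-9,-7,-4,3,1,-2,-10,-5,2,-3,0]
j=3: 3>0, skip
j=4: 1>0, skip
j=5: -2≤0, i=3, swap(3,5) ⇒ [-9,-7,-4,-2,1,3,-10,-5,2,-3,0]
j=6: -10≤0, i=4, swap(4,6) ⇒ [-9,-7,-4,-2,-10,3,1,-5,2,-3,0]
j=7: -5≤0, i=5, swap(5,7) ⇒ [-9,-7,-4,-2,-10,-5,1,3,2,-3,0]
j=8: 2>0, skip
(after j=8) data = [-9,-7,-4,-2,-10,-5,1,3,2,-3,0]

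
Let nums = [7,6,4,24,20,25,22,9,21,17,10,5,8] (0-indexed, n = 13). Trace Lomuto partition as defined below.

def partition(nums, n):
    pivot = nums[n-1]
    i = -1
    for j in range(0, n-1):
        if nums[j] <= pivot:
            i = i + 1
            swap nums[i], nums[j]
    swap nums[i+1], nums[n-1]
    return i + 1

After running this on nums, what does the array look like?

[7,6,4,5,8,25,22,9,21,17,10,24,20]

pivot=8, i=-1
j=0: 7≤8, i=0, swap(0,0) ⇒ [7,6,4,24,20,25,22,9,21,17,10,5,8]
j=1: 6≤8, i=1, swap(1,1) ⇒ [7,6,4,24,20,25,22,9,21,17,10,5,8]
j=2: 4≤8, i=2, swap(2,2) ⇒ [7,6,4,24,20,25,22,9,21,17,10,5,8]
j=3: 24>8, skip
j=4: 20>8, skip
j=5: 25>8, skip
j=6: 22>8, skip
j=7: 9>8, skip
j=8: 21>8, skip
j=9: 17>8, skip
j=10: 10>8, skip
j=11: 5≤8, i=3, swap(3,11) ⇒ [7,6,4,5,20,25,22,9,21,17,10,24,8]
swap(4,12) ⇒ [7,6,4,5,8,25,22,9,21,17,10,24,20]; return 4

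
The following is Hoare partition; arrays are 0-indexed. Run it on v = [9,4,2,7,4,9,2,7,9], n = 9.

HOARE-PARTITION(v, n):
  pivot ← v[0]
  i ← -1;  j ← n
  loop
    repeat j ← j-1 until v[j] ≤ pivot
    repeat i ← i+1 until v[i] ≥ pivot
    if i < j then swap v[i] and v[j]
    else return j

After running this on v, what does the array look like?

pivot=9
j stops at 8 (9), i stops at 0 (9); swap ⇒ [9,4,2,7,4,9,2,7,9]
j stops at 7 (7), i stops at 5 (9); swap ⇒ [9,4,2,7,4,7,2,9,9]
j stops at 6, i stops at 7; i≥j ⇒ return 6. v=[9,4,2,7,4,7,2,9,9]

[9,4,2,7,4,7,2,9,9]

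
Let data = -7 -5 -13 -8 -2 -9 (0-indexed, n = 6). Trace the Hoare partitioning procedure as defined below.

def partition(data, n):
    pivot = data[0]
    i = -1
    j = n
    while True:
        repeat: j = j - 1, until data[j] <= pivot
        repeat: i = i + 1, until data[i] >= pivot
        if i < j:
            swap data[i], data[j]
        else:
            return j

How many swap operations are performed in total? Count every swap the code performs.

2

pivot=-7
j stops at 5 (-9), i stops at 0 (-7); swap ⇒ -9 -5 -13 -8 -2 -7
j stops at 3 (-8), i stops at 1 (-5); swap ⇒ -9 -8 -13 -5 -2 -7
j stops at 2, i stops at 3; i≥j ⇒ return 2. data=-9 -8 -13 -5 -2 -7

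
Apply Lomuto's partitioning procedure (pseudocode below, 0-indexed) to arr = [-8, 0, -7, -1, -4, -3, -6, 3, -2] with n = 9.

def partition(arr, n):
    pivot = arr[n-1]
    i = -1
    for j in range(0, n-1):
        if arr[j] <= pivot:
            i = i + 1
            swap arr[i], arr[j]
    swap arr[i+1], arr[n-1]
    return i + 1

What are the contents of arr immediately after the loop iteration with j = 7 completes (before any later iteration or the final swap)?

[-8, -7, -4, -3, -6, -1, 0, 3, -2]

pivot = arr[8] = -2; i = -1
j=0: arr[0]=-8 ≤ -2 → i=0, swap arr[0],arr[0] (no change) → [-8, 0, -7, -1, -4, -3, -6, 3, -2]
j=1: arr[1]=0 > -2 → no swap
j=2: arr[2]=-7 ≤ -2 → i=1, swap arr[1],arr[2] → [-8, -7, 0, -1, -4, -3, -6, 3, -2]
j=3: arr[3]=-1 > -2 → no swap
j=4: arr[4]=-4 ≤ -2 → i=2, swap arr[2],arr[4] → [-8, -7, -4, -1, 0, -3, -6, 3, -2]
j=5: arr[5]=-3 ≤ -2 → i=3, swap arr[3],arr[5] → [-8, -7, -4, -3, 0, -1, -6, 3, -2]
j=6: arr[6]=-6 ≤ -2 → i=4, swap arr[4],arr[6] → [-8, -7, -4, -3, -6, -1, 0, 3, -2]
j=7: arr[7]=3 > -2 → no swap
(after j=7) arr = [-8, -7, -4, -3, -6, -1, 0, 3, -2]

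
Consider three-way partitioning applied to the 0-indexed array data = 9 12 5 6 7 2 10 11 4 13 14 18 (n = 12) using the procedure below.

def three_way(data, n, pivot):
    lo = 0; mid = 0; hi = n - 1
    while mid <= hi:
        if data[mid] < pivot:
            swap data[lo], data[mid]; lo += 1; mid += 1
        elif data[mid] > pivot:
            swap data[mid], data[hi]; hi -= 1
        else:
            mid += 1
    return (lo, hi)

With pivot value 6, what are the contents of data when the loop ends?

lo=0 mid=0 hi=11
9>6: swap(0,11), hi=10 ⇒ 18 12 5 6 7 2 10 11 4 13 14 9
18>6: swap(0,10), hi=9 ⇒ 14 12 5 6 7 2 10 11 4 13 18 9
14>6: swap(0,9), hi=8 ⇒ 13 12 5 6 7 2 10 11 4 14 18 9
13>6: swap(0,8), hi=7 ⇒ 4 12 5 6 7 2 10 11 13 14 18 9
4<6: swap(0,0), lo=1 mid=1 ⇒ 4 12 5 6 7 2 10 11 13 14 18 9
12>6: swap(1,7), hi=6 ⇒ 4 11 5 6 7 2 10 12 13 14 18 9
11>6: swap(1,6), hi=5 ⇒ 4 10 5 6 7 2 11 12 13 14 18 9
10>6: swap(1,5), hi=4 ⇒ 4 2 5 6 7 10 11 12 13 14 18 9
2<6: swap(1,1), lo=2 mid=2 ⇒ 4 2 5 6 7 10 11 12 13 14 18 9
5<6: swap(2,2), lo=3 mid=3 ⇒ 4 2 5 6 7 10 11 12 13 14 18 9
6=6: mid=4
7>6: swap(4,4), hi=3 ⇒ 4 2 5 6 7 10 11 12 13 14 18 9
done. lo=3 hi=3; data=4 2 5 6 7 10 11 12 13 14 18 9

4 2 5 6 7 10 11 12 13 14 18 9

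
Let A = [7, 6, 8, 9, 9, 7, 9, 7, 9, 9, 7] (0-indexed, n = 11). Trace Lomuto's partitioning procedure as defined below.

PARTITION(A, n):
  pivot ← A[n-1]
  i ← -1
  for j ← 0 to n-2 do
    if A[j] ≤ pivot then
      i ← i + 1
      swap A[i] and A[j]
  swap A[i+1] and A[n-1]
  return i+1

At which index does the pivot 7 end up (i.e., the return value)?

pivot = A[10] = 7; i = -1
j=0: A[0]=7 ≤ 7 → i=0, swap A[0],A[0] (no change) → [7, 6, 8, 9, 9, 7, 9, 7, 9, 9, 7]
j=1: A[1]=6 ≤ 7 → i=1, swap A[1],A[1] (no change) → [7, 6, 8, 9, 9, 7, 9, 7, 9, 9, 7]
j=2: A[2]=8 > 7 → no swap
j=3: A[3]=9 > 7 → no swap
j=4: A[4]=9 > 7 → no swap
j=5: A[5]=7 ≤ 7 → i=2, swap A[2],A[5] → [7, 6, 7, 9, 9, 8, 9, 7, 9, 9, 7]
j=6: A[6]=9 > 7 → no swap
j=7: A[7]=7 ≤ 7 → i=3, swap A[3],A[7] → [7, 6, 7, 7, 9, 8, 9, 9, 9, 9, 7]
j=8: A[8]=9 > 7 → no swap
j=9: A[9]=9 > 7 → no swap
final swap A[4],A[10] → [7, 6, 7, 7, 7, 8, 9, 9, 9, 9, 9]; return 4

4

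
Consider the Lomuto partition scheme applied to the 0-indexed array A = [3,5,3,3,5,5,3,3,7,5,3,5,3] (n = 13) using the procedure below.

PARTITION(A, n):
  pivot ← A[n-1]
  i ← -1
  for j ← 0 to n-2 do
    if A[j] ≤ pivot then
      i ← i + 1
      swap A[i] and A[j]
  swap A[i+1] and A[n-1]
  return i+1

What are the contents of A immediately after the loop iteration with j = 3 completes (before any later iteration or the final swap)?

[3,3,3,5,5,5,3,3,7,5,3,5,3]

pivot = A[12] = 3; i = -1
j=0: A[0]=3 ≤ 3 → i=0, swap A[0],A[0] (no change) → [3,5,3,3,5,5,3,3,7,5,3,5,3]
j=1: A[1]=5 > 3 → no swap
j=2: A[2]=3 ≤ 3 → i=1, swap A[1],A[2] → [3,3,5,3,5,5,3,3,7,5,3,5,3]
j=3: A[3]=3 ≤ 3 → i=2, swap A[2],A[3] → [3,3,3,5,5,5,3,3,7,5,3,5,3]
(after j=3) A = [3,3,3,5,5,5,3,3,7,5,3,5,3]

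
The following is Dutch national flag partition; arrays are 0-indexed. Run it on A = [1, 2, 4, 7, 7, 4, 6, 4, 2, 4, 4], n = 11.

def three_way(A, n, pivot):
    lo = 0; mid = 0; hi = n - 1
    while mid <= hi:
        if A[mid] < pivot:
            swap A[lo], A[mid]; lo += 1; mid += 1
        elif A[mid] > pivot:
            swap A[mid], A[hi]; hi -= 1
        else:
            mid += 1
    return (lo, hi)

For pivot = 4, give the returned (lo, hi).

(3, 7)

lo=0 mid=0 hi=10
1<4: swap(0,0), lo=1 mid=1 ⇒ [1, 2, 4, 7, 7, 4, 6, 4, 2, 4, 4]
2<4: swap(1,1), lo=2 mid=2 ⇒ [1, 2, 4, 7, 7, 4, 6, 4, 2, 4, 4]
4=4: mid=3
7>4: swap(3,10), hi=9 ⇒ [1, 2, 4, 4, 7, 4, 6, 4, 2, 4, 7]
4=4: mid=4
7>4: swap(4,9), hi=8 ⇒ [1, 2, 4, 4, 4, 4, 6, 4, 2, 7, 7]
4=4: mid=5
4=4: mid=6
6>4: swap(6,8), hi=7 ⇒ [1, 2, 4, 4, 4, 4, 2, 4, 6, 7, 7]
2<4: swap(2,6), lo=3 mid=7 ⇒ [1, 2, 2, 4, 4, 4, 4, 4, 6, 7, 7]
4=4: mid=8
done. lo=3 hi=7; A=[1, 2, 2, 4, 4, 4, 4, 4, 6, 7, 7]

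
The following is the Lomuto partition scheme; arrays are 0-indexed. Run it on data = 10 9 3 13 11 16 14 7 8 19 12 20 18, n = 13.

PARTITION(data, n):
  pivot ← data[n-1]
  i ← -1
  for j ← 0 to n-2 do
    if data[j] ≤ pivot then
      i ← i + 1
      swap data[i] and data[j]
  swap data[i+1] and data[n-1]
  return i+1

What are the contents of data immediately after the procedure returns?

pivot=18, i=-1
j=0: 10≤18, i=0, swap(0,0) ⇒ 10 9 3 13 11 16 14 7 8 19 12 20 18
j=1: 9≤18, i=1, swap(1,1) ⇒ 10 9 3 13 11 16 14 7 8 19 12 20 18
j=2: 3≤18, i=2, swap(2,2) ⇒ 10 9 3 13 11 16 14 7 8 19 12 20 18
j=3: 13≤18, i=3, swap(3,3) ⇒ 10 9 3 13 11 16 14 7 8 19 12 20 18
j=4: 11≤18, i=4, swap(4,4) ⇒ 10 9 3 13 11 16 14 7 8 19 12 20 18
j=5: 16≤18, i=5, swap(5,5) ⇒ 10 9 3 13 11 16 14 7 8 19 12 20 18
j=6: 14≤18, i=6, swap(6,6) ⇒ 10 9 3 13 11 16 14 7 8 19 12 20 18
j=7: 7≤18, i=7, swap(7,7) ⇒ 10 9 3 13 11 16 14 7 8 19 12 20 18
j=8: 8≤18, i=8, swap(8,8) ⇒ 10 9 3 13 11 16 14 7 8 19 12 20 18
j=9: 19>18, skip
j=10: 12≤18, i=9, swap(9,10) ⇒ 10 9 3 13 11 16 14 7 8 12 19 20 18
j=11: 20>18, skip
swap(10,12) ⇒ 10 9 3 13 11 16 14 7 8 12 18 20 19; return 10

10 9 3 13 11 16 14 7 8 12 18 20 19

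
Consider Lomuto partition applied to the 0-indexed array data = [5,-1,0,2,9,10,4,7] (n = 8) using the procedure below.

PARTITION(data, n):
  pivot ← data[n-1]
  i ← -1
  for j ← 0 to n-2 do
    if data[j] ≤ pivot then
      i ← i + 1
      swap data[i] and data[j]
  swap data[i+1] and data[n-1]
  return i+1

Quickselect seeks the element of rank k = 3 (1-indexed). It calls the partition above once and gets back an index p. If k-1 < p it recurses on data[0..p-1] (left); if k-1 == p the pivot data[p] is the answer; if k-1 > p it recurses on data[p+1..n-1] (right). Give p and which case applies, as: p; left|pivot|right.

5; left

pivot=7, i=-1
j=0: 5≤7, i=0, swap(0,0) ⇒ [5,-1,0,2,9,10,4,7]
j=1: -1≤7, i=1, swap(1,1) ⇒ [5,-1,0,2,9,10,4,7]
j=2: 0≤7, i=2, swap(2,2) ⇒ [5,-1,0,2,9,10,4,7]
j=3: 2≤7, i=3, swap(3,3) ⇒ [5,-1,0,2,9,10,4,7]
j=4: 9>7, skip
j=5: 10>7, skip
j=6: 4≤7, i=4, swap(4,6) ⇒ [5,-1,0,2,4,10,9,7]
swap(5,7) ⇒ [5,-1,0,2,4,7,9,10]; return 5
p = 5; k-1 = 2 < 5 ⇒ left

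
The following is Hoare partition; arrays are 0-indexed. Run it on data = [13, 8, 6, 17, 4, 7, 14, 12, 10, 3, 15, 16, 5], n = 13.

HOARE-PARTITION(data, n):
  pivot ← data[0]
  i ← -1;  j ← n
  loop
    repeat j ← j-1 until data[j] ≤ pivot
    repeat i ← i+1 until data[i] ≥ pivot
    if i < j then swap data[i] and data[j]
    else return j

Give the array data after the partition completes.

pivot=13
j stops at 12 (5), i stops at 0 (13); swap ⇒ [5, 8, 6, 17, 4, 7, 14, 12, 10, 3, 15, 16, 13]
j stops at 9 (3), i stops at 3 (17); swap ⇒ [5, 8, 6, 3, 4, 7, 14, 12, 10, 17, 15, 16, 13]
j stops at 8 (10), i stops at 6 (14); swap ⇒ [5, 8, 6, 3, 4, 7, 10, 12, 14, 17, 15, 16, 13]
j stops at 7, i stops at 8; i≥j ⇒ return 7. data=[5, 8, 6, 3, 4, 7, 10, 12, 14, 17, 15, 16, 13]

[5, 8, 6, 3, 4, 7, 10, 12, 14, 17, 15, 16, 13]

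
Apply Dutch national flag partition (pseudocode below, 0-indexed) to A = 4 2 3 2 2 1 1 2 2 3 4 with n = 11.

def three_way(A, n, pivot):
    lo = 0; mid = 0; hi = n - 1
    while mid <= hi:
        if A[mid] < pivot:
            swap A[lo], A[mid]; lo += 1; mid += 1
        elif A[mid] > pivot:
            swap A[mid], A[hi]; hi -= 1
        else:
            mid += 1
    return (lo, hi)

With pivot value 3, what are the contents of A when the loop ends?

pivot = 3; lo=0, mid=0, hi=10
A[mid]=4>3: swap A[0],A[10]; hi=9 → 4 2 3 2 2 1 1 2 2 3 4
A[mid]=4>3: swap A[0],A[9]; hi=8 → 3 2 3 2 2 1 1 2 2 4 4
A[mid]=3=3: mid=1
A[mid]=2<3: swap A[0],A[1]; lo=1,mid=2 → 2 3 3 2 2 1 1 2 2 4 4
A[mid]=3=3: mid=3
A[mid]=2<3: swap A[1],A[3]; lo=2,mid=4 → 2 2 3 3 2 1 1 2 2 4 4
A[mid]=2<3: swap A[2],A[4]; lo=3,mid=5 → 2 2 2 3 3 1 1 2 2 4 4
A[mid]=1<3: swap A[3],A[5]; lo=4,mid=6 → 2 2 2 1 3 3 1 2 2 4 4
A[mid]=1<3: swap A[4],A[6]; lo=5,mid=7 → 2 2 2 1 1 3 3 2 2 4 4
A[mid]=2<3: swap A[5],A[7]; lo=6,mid=8 → 2 2 2 1 1 2 3 3 2 4 4
A[mid]=2<3: swap A[6],A[8]; lo=7,mid=9 → 2 2 2 1 1 2 2 3 3 4 4
end: lo=7, hi=8; A = 2 2 2 1 1 2 2 3 3 4 4

2 2 2 1 1 2 2 3 3 4 4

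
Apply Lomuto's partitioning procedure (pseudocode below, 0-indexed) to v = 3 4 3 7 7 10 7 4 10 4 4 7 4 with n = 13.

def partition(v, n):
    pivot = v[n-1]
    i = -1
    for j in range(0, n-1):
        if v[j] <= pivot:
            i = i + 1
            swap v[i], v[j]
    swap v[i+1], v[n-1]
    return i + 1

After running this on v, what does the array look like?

3 4 3 4 4 4 4 7 10 7 10 7 7

pivot = v[12] = 4; i = -1
j=0: v[0]=3 ≤ 4 → i=0, swap v[0],v[0] (no change) → 3 4 3 7 7 10 7 4 10 4 4 7 4
j=1: v[1]=4 ≤ 4 → i=1, swap v[1],v[1] (no change) → 3 4 3 7 7 10 7 4 10 4 4 7 4
j=2: v[2]=3 ≤ 4 → i=2, swap v[2],v[2] (no change) → 3 4 3 7 7 10 7 4 10 4 4 7 4
j=3: v[3]=7 > 4 → no swap
j=4: v[4]=7 > 4 → no swap
j=5: v[5]=10 > 4 → no swap
j=6: v[6]=7 > 4 → no swap
j=7: v[7]=4 ≤ 4 → i=3, swap v[3],v[7] → 3 4 3 4 7 10 7 7 10 4 4 7 4
j=8: v[8]=10 > 4 → no swap
j=9: v[9]=4 ≤ 4 → i=4, swap v[4],v[9] → 3 4 3 4 4 10 7 7 10 7 4 7 4
j=10: v[10]=4 ≤ 4 → i=5, swap v[5],v[10] → 3 4 3 4 4 4 7 7 10 7 10 7 4
j=11: v[11]=7 > 4 → no swap
final swap v[6],v[12] → 3 4 3 4 4 4 4 7 10 7 10 7 7; return 6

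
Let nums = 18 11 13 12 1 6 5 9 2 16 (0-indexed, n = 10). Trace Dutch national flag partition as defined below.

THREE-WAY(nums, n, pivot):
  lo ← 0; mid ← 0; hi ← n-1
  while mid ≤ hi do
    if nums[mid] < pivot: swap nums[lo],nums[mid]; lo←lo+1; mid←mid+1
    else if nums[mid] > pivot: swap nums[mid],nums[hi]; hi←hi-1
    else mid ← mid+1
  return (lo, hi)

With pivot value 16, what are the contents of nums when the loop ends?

pivot = 16; lo=0, mid=0, hi=9
nums[mid]=18>16: swap nums[0],nums[9]; hi=8 → 16 11 13 12 1 6 5 9 2 18
nums[mid]=16=16: mid=1
nums[mid]=11<16: swap nums[0],nums[1]; lo=1,mid=2 → 11 16 13 12 1 6 5 9 2 18
nums[mid]=13<16: swap nums[1],nums[2]; lo=2,mid=3 → 11 13 16 12 1 6 5 9 2 18
nums[mid]=12<16: swap nums[2],nums[3]; lo=3,mid=4 → 11 13 12 16 1 6 5 9 2 18
nums[mid]=1<16: swap nums[3],nums[4]; lo=4,mid=5 → 11 13 12 1 16 6 5 9 2 18
nums[mid]=6<16: swap nums[4],nums[5]; lo=5,mid=6 → 11 13 12 1 6 16 5 9 2 18
nums[mid]=5<16: swap nums[5],nums[6]; lo=6,mid=7 → 11 13 12 1 6 5 16 9 2 18
nums[mid]=9<16: swap nums[6],nums[7]; lo=7,mid=8 → 11 13 12 1 6 5 9 16 2 18
nums[mid]=2<16: swap nums[7],nums[8]; lo=8,mid=9 → 11 13 12 1 6 5 9 2 16 18
end: lo=8, hi=8; nums = 11 13 12 1 6 5 9 2 16 18

11 13 12 1 6 5 9 2 16 18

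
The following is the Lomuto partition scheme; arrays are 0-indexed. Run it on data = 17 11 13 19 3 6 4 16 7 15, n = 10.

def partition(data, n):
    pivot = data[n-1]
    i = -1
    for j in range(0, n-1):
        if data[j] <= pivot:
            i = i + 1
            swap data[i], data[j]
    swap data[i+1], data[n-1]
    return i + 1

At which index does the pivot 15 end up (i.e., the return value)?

6

pivot=15, i=-1
j=0: 17>15, skip
j=1: 11≤15, i=0, swap(0,1) ⇒ 11 17 13 19 3 6 4 16 7 15
j=2: 13≤15, i=1, swap(1,2) ⇒ 11 13 17 19 3 6 4 16 7 15
j=3: 19>15, skip
j=4: 3≤15, i=2, swap(2,4) ⇒ 11 13 3 19 17 6 4 16 7 15
j=5: 6≤15, i=3, swap(3,5) ⇒ 11 13 3 6 17 19 4 16 7 15
j=6: 4≤15, i=4, swap(4,6) ⇒ 11 13 3 6 4 19 17 16 7 15
j=7: 16>15, skip
j=8: 7≤15, i=5, swap(5,8) ⇒ 11 13 3 6 4 7 17 16 19 15
swap(6,9) ⇒ 11 13 3 6 4 7 15 16 19 17; return 6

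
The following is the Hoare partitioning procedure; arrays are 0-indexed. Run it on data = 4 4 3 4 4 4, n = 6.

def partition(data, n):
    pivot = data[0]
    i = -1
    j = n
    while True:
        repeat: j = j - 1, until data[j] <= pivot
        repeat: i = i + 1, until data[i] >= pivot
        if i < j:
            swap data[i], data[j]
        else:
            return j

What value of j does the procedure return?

pivot=4
j stops at 5 (4), i stops at 0 (4); swap ⇒ 4 4 3 4 4 4
j stops at 4 (4), i stops at 1 (4); swap ⇒ 4 4 3 4 4 4
j stops at 3, i stops at 3; i≥j ⇒ return 3. data=4 4 3 4 4 4

3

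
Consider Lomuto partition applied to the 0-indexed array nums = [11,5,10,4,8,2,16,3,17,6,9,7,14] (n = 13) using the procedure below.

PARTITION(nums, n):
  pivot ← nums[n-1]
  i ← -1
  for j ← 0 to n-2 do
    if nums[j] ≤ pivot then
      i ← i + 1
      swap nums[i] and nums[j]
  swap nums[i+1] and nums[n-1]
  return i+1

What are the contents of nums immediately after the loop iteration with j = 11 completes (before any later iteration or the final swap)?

pivot=14, i=-1
j=0: 11≤14, i=0, swap(0,0) ⇒ [11,5,10,4,8,2,16,3,17,6,9,7,14]
j=1: 5≤14, i=1, swap(1,1) ⇒ [11,5,10,4,8,2,16,3,17,6,9,7,14]
j=2: 10≤14, i=2, swap(2,2) ⇒ [11,5,10,4,8,2,16,3,17,6,9,7,14]
j=3: 4≤14, i=3, swap(3,3) ⇒ [11,5,10,4,8,2,16,3,17,6,9,7,14]
j=4: 8≤14, i=4, swap(4,4) ⇒ [11,5,10,4,8,2,16,3,17,6,9,7,14]
j=5: 2≤14, i=5, swap(5,5) ⇒ [11,5,10,4,8,2,16,3,17,6,9,7,14]
j=6: 16>14, skip
j=7: 3≤14, i=6, swap(6,7) ⇒ [11,5,10,4,8,2,3,16,17,6,9,7,14]
j=8: 17>14, skip
j=9: 6≤14, i=7, swap(7,9) ⇒ [11,5,10,4,8,2,3,6,17,16,9,7,14]
j=10: 9≤14, i=8, swap(8,10) ⇒ [11,5,10,4,8,2,3,6,9,16,17,7,14]
j=11: 7≤14, i=9, swap(9,11) ⇒ [11,5,10,4,8,2,3,6,9,7,17,16,14]
(after j=11) nums = [11,5,10,4,8,2,3,6,9,7,17,16,14]

[11,5,10,4,8,2,3,6,9,7,17,16,14]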